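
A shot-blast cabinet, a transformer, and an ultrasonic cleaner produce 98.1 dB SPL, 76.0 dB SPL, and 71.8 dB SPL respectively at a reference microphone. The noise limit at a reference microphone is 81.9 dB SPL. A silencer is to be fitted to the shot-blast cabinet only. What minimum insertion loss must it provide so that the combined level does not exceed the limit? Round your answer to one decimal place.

The untreated sources together contribute 10^(76.0/10) + 10^(71.8/10) = 5.495e+07, i.e. 77.40 dB SPL.
The limit corresponds to 10^(81.9/10) = 1.549e+08; subtracting the fixed part leaves 9.994e+07 for the shot-blast cabinet, i.e. 80.00 dB SPL.
Required insertion loss = 98.1 − 80.00 = 18.10 dB.

18.1 dB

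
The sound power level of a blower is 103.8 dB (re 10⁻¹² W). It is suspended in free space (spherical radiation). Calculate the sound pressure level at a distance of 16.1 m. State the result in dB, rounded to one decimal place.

68.7 dB

L_p = L_w − 10·log₁₀(4π·r²) with r = 16.1 m.
4π·r² = 3257 m², 10·log₁₀ of that is 35.129 dB.
L_p = 103.8 − 35.129 = 68.67 dB.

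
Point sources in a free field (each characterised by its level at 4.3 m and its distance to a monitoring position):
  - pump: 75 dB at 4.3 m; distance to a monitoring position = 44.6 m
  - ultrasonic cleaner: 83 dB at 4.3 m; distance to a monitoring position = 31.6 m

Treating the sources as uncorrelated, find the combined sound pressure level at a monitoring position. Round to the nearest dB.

Propagate each source to the receiver with L = L_ref − 20·log₁₀(r/r_ref), then add intensities.
pump: 75 − 20·log₁₀(44.6/4.3) = 75 − 20.32 = 54.68 dB.
ultrasonic cleaner: 83 − 20·log₁₀(31.6/4.3) = 83 − 17.32 = 65.68 dB.
Σ 10^(L/10) = 3.989e+06 → L_total = 10·log₁₀(3.989e+06) = 66.01 dB.

66 dB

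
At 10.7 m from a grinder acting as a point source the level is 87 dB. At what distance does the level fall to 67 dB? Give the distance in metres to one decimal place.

107.0 m

For a point source L₁ − L₂ = 20·log₁₀(r₂/r₁), so r₂ = r₁·10^((L₁−L₂)/20).
r₂ = 10.7·10^((87−67)/20) = 10.7·10^(20.0/20) = 107.00 m.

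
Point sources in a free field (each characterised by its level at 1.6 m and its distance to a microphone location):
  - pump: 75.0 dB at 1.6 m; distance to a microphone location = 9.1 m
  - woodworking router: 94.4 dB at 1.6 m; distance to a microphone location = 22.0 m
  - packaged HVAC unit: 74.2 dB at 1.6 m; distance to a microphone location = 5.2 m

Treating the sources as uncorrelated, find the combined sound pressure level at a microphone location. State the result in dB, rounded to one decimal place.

72.6 dB

First find each source's level at the receiver (point-source: −20·log₁₀(r/r_ref)), then combine on an intensity basis.
pump: 75.0 − 20·log₁₀(9.1/1.6) = 75.0 − 15.10 = 59.90 dB.
woodworking router: 94.4 − 20·log₁₀(22.0/1.6) = 94.4 − 22.77 = 71.63 dB.
packaged HVAC unit: 74.2 − 20·log₁₀(5.2/1.6) = 74.2 − 10.24 = 63.96 dB.
Σ 10^(L/10) = 1.804e+07 → L_total = 10·log₁₀(1.804e+07) = 72.56 dB.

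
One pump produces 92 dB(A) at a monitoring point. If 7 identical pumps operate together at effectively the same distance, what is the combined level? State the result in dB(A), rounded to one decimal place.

100.5 dB(A)

With 7 equal, uncorrelated contributions the intensity is 7× that of one unit, giving a rise of 10·log₁₀ 7.
L_total = 92 + 10·log₁₀(7) = 92 + 8.451 = 100.45 dB(A).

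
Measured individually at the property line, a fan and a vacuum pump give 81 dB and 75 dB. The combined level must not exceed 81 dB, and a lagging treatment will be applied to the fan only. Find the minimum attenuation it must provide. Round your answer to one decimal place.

The untreated sources together contribute 10^(75/10) = 3.162e+07, i.e. 75.00 dB.
The limit corresponds to 10^(81/10) = 1.259e+08; subtracting the fixed part leaves 9.427e+07 for the fan, i.e. 79.74 dB.
Required insertion loss = 81 − 79.74 = 1.26 dB.

1.3 dB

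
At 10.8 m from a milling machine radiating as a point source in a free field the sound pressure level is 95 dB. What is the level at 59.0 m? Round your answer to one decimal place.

For a point source, L₂ = L₁ − 20·log₁₀(r₂/r₁).
L₂ = 95 − 20·log₁₀(59.0/10.8) = 95 − 14.749 = 80.25 dB.

80.3 dB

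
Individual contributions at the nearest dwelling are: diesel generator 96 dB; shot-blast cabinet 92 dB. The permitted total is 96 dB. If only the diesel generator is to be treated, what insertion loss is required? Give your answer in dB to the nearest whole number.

The untreated sources together contribute 10^(92/10) = 1.585e+09, i.e. 92.00 dB.
To meet 96 dB overall, the treated diesel generator may contribute at most 10^(96/10) − 1.585e+09 = 2.396e+09, i.e. 93.80 dB.
Required insertion loss = 96 − 93.80 = 2.20 dB.

2 dB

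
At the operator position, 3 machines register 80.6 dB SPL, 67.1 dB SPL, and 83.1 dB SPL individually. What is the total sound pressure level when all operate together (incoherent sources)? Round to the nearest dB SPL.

85 dB SPL

Incoherent sources combine by intensity addition: L_total = 10·log₁₀(Σ 10^(L_i/10)).
Σ 10^(L/10) = 10^(80.6/10) + 10^(67.1/10) + 10^(83.1/10) = 3.241e+08.
L_total = 10·log₁₀(3.241e+08) = 85.11 dB SPL.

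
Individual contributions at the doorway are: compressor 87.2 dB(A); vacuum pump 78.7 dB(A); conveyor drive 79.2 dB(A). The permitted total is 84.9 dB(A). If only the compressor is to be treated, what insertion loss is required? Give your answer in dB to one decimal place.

5.4 dB

Everything except the compressor sums to 10^(78.7/10) + 10^(79.2/10) = 1.573e+08 in linear terms, 81.97 dB(A).
To meet 84.9 dB(A) overall, the treated compressor may contribute at most 10^(84.9/10) − 1.573e+08 = 1.517e+08, i.e. 81.81 dB(A).
So the compressor must be reduced from 87.2 to 81.81 dB(A): IL = 5.39 dB.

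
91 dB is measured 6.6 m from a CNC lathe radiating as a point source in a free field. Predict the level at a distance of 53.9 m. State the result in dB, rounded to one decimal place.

Spherical spreading from a point source gives a 20·log₁₀(r₂/r₁) drop.
L₂ = 91 − 20·log₁₀(53.9/6.6) = 91 − 18.241 = 72.76 dB.

72.8 dB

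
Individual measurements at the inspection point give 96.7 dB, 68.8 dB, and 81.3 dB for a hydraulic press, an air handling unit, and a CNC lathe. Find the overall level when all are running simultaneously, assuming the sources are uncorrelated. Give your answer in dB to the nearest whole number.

For uncorrelated sources the intensities add, so convert each level to linear form, sum, and take 10·log₁₀ of the total.
Σ 10^(L/10) = 10^(96.7/10) + 10^(68.8/10) + 10^(81.3/10) = 4.820e+09.
L_total = 10·log₁₀(4.820e+09) = 96.83 dB.

97 dB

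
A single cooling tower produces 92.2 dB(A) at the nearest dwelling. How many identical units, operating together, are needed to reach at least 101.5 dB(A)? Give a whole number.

Need L₁ + 10·log₁₀ N ≥ 101.5, i.e. log₁₀ N ≥ 0.93.
N ≥ 10^(9.3/10) = 8.511, so N = 9.

9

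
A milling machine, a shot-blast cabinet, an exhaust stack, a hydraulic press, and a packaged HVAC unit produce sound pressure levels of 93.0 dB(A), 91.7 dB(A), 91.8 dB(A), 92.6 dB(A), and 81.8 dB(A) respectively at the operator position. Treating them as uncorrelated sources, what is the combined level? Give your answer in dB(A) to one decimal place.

98.4 dB(A)

For uncorrelated sources the intensities add, so convert each level to linear form, sum, and take 10·log₁₀ of the total.
Σ 10^(L/10) = 10^(93.0/10) + 10^(91.7/10) + 10^(91.8/10) + 10^(92.6/10) + 10^(81.8/10) = 6.959e+09.
L_total = 10·log₁₀(6.959e+09) = 98.43 dB(A).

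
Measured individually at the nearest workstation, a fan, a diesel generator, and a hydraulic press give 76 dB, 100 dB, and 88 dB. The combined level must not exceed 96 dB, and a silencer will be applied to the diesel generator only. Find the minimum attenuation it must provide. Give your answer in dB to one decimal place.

The untreated sources together contribute 10^(76/10) + 10^(88/10) = 6.708e+08, i.e. 88.27 dB.
To meet 96 dB overall, the treated diesel generator may contribute at most 10^(96/10) − 6.708e+08 = 3.310e+09, i.e. 95.20 dB.
So the diesel generator must be reduced from 100 to 95.20 dB: IL = 4.80 dB.

4.8 dB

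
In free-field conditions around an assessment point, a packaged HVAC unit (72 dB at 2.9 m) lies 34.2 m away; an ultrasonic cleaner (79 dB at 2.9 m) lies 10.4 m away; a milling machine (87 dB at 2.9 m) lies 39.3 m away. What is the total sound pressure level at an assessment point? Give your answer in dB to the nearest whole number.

Propagate each source to the receiver with L = L_ref − 20·log₁₀(r/r_ref), then add intensities.
packaged HVAC unit: 72 − 20·log₁₀(34.2/2.9) = 72 − 21.43 = 50.57 dB.
ultrasonic cleaner: 79 − 20·log₁₀(10.4/2.9) = 79 − 11.09 = 67.91 dB.
milling machine: 87 − 20·log₁₀(39.3/2.9) = 87 − 22.64 = 64.36 dB.
Σ 10^(L/10) = 9.019e+06 → L_total = 10·log₁₀(9.019e+06) = 69.55 dB.

70 dB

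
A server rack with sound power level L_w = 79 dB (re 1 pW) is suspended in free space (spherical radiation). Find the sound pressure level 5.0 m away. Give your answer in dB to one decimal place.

54.0 dB

The power spreads over a sphere of area 4π·r², so L_p = L_w − 10·log₁₀(4π·r²).
4π·r² = 314.2 m², 10·log₁₀ of that is 24.971 dB.
L_p = 79 − 24.971 = 54.03 dB.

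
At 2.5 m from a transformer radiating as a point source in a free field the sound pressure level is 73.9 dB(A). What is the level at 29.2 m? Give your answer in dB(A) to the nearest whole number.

Point-source attenuation: ΔL = 20·log₁₀(r₂/r₁) = 20·log₁₀(29.2/2.5) = 21.349 dB.
L₂ = 73.9 − 20·log₁₀(29.2/2.5) = 73.9 − 21.349 = 52.55 dB(A).

53 dB(A)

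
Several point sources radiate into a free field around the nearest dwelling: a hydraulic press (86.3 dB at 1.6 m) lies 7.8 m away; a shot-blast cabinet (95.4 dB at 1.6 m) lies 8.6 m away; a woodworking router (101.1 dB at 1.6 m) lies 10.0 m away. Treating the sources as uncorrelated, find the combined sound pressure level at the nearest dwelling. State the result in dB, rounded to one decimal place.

86.7 dB

Apply inverse-square spreading to bring every level to the receiver, then sum 10^(L/10).
hydraulic press: 86.3 − 20·log₁₀(7.8/1.6) = 86.3 − 13.76 = 72.54 dB.
shot-blast cabinet: 95.4 − 20·log₁₀(8.6/1.6) = 95.4 − 14.61 = 80.79 dB.
woodworking router: 101.1 − 20·log₁₀(10.0/1.6) = 101.1 − 15.92 = 85.18 dB.
Σ 10^(L/10) = 4.678e+08 → L_total = 10·log₁₀(4.678e+08) = 86.70 dB.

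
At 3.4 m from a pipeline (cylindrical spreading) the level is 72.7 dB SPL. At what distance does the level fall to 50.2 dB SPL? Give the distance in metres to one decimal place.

604.6 m

The 22.5 dB drop corresponds to a distance ratio of 10^(22.5/10) for a line source.
r₂ = 3.4·10^((72.7−50.2)/10) = 3.4·10^(22.5/10) = 604.61 m.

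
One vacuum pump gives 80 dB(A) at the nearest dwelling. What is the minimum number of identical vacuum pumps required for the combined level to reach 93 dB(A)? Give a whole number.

N identical sources give L₁ + 10·log₁₀ N, so require 10·log₁₀ N ≥ 93 − 80 = 13.0 dB.
N ≥ 10^(13.0/10) = 19.953, so N = 20.

20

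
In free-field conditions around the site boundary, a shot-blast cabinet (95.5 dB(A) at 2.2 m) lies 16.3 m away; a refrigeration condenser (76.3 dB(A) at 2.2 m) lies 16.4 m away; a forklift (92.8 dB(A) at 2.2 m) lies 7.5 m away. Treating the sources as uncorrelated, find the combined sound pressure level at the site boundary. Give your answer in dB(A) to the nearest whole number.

84 dB(A)

Apply inverse-square spreading to bring every level to the receiver, then sum 10^(L/10).
shot-blast cabinet: 95.5 − 20·log₁₀(16.3/2.2) = 95.5 − 17.40 = 78.10 dB(A).
refrigeration condenser: 76.3 − 20·log₁₀(16.4/2.2) = 76.3 − 17.45 = 58.85 dB(A).
forklift: 92.8 − 20·log₁₀(7.5/2.2) = 92.8 − 10.65 = 82.15 dB(A).
Σ 10^(L/10) = 2.294e+08 → L_total = 10·log₁₀(2.294e+08) = 83.61 dB(A).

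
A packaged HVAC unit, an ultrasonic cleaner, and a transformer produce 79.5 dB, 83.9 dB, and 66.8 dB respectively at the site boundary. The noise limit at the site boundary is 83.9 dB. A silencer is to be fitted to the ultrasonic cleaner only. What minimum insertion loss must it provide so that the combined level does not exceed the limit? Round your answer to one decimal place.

Fixed contribution from the other sources: Σ 10^(L/10) = 10^(79.5/10) + 10^(66.8/10) = 9.391e+07 (79.73 dB).
To meet 83.9 dB overall, the treated ultrasonic cleaner may contribute at most 10^(83.9/10) − 9.391e+07 = 1.516e+08, i.e. 81.81 dB.
So the ultrasonic cleaner must be reduced from 83.9 to 81.81 dB: IL = 2.09 dB.

2.1 dB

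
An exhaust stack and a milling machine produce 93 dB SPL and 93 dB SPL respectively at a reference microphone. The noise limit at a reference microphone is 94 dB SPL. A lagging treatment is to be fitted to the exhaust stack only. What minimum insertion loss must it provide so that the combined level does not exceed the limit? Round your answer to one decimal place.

Everything except the exhaust stack sums to 10^(93/10) = 1.995e+09 in linear terms, 93.00 dB SPL.
The limit corresponds to 10^(94/10) = 2.512e+09; subtracting the fixed part leaves 5.166e+08 for the exhaust stack, i.e. 87.13 dB SPL.
So the exhaust stack must be reduced from 93 to 87.13 dB SPL: IL = 5.87 dB.

5.9 dB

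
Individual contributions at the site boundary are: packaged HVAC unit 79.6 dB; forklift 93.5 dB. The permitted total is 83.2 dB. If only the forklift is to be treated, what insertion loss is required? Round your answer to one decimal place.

Everything except the forklift sums to 10^(79.6/10) = 9.120e+07 in linear terms, 79.60 dB.
The limit corresponds to 10^(83.2/10) = 2.089e+08; subtracting the fixed part leaves 1.177e+08 for the forklift, i.e. 80.71 dB.
Required insertion loss = 93.5 − 80.71 = 12.79 dB.

12.8 dB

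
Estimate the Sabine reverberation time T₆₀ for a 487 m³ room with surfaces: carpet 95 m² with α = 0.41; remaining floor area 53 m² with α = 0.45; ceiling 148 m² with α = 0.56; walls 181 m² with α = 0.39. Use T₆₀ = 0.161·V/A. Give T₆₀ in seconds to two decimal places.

0.36 s

Summing Sᵢαᵢ: 95·0.41 + 53·0.45 + 148·0.56 + 181·0.39 = 216.27 m².
T₆₀ = 0.161 × 487 / 216.27 = 0.363 s.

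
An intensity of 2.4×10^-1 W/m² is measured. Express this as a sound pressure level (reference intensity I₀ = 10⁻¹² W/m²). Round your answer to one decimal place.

Dividing by I₀ shifts the exponent by 12: I/I₀ = 2.4×10^11.
L = 10·(0.3802 + 11) = 113.80 dB.

113.8 dB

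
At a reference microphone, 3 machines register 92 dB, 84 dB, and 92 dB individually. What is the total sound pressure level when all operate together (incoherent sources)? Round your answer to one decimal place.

95.3 dB

Incoherent sources combine by intensity addition: L_total = 10·log₁₀(Σ 10^(L_i/10)).
Σ 10^(L/10) = 10^(92/10) + 10^(84/10) + 10^(92/10) = 3.421e+09.
L_total = 10·log₁₀(3.421e+09) = 95.34 dB.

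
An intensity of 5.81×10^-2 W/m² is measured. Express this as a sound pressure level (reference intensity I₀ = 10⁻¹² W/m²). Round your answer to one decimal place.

107.6 dB

Dividing by I₀ shifts the exponent by 12: I/I₀ = 5.81×10^10.
L = 10·(0.7642 + 10) = 107.64 dB.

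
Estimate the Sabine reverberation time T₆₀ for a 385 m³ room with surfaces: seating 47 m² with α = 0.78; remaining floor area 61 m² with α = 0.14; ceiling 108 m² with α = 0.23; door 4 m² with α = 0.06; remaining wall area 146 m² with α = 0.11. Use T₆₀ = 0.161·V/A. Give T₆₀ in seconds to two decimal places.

0.72 s

A = Σ Sᵢαᵢ = 47·0.78 + 61·0.14 + 108·0.23 + 4·0.06 + 146·0.11 = 86.34 m².
T₆₀ = 0.161 × 385 / 86.34 = 0.718 s.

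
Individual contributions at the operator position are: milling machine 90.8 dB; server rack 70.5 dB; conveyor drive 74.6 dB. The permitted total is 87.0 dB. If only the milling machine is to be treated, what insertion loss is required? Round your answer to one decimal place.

Fixed contribution from the other sources: Σ 10^(L/10) = 10^(70.5/10) + 10^(74.6/10) = 4.006e+07 (76.03 dB).
To meet 87.0 dB overall, the treated milling machine may contribute at most 10^(87.0/10) − 4.006e+07 = 4.611e+08, i.e. 86.64 dB.
Required insertion loss = 90.8 − 86.64 = 4.16 dB.

4.2 dB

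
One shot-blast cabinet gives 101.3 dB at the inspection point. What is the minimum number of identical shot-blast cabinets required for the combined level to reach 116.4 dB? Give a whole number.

33

N identical sources give L₁ + 10·log₁₀ N, so require 10·log₁₀ N ≥ 116.4 − 101.3 = 15.1 dB.
N ≥ 10^(15.1/10) = 32.359, so N = 33.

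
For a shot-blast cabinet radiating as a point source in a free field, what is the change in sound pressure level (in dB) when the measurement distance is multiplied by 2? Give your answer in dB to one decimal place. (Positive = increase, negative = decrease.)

Point-source spreading: ΔL = −20·log₁₀(r₂/r₁).
ΔL = −20·log₁₀(2) = -6.02 dB.

-6.0 dB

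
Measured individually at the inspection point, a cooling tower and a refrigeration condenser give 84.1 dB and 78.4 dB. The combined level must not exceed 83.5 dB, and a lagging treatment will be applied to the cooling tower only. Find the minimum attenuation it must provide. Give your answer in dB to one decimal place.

Everything except the cooling tower sums to 10^(78.4/10) = 6.918e+07 in linear terms, 78.40 dB.
The limit corresponds to 10^(83.5/10) = 2.239e+08; subtracting the fixed part leaves 1.547e+08 for the cooling tower, i.e. 81.89 dB.
So the cooling tower must be reduced from 84.1 to 81.89 dB: IL = 2.21 dB.

2.2 dB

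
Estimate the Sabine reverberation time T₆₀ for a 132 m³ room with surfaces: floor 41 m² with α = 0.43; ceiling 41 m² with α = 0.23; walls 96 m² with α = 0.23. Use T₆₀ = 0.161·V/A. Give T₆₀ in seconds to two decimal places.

0.43 s

Summing Sᵢαᵢ: 41·0.43 + 41·0.23 + 96·0.23 = 49.14 m².
T₆₀ = 0.161·V/A = 0.161·132/49.14 = 0.432 s.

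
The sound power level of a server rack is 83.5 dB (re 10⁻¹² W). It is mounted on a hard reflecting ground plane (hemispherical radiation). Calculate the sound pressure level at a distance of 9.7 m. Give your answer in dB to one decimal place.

L_p = L_w − 10·log₁₀(2π·r²) with r = 9.7 m.
2π·r² = 591.2 m², 10·log₁₀ of that is 27.717 dB.
L_p = 83.5 − 27.717 = 55.78 dB.

55.8 dB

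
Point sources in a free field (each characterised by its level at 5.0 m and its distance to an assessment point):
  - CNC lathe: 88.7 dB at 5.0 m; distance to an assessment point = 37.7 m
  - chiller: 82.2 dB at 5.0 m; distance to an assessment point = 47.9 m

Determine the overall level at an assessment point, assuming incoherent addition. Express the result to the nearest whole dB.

First find each source's level at the receiver (point-source: −20·log₁₀(r/r_ref)), then combine on an intensity basis.
CNC lathe: 88.7 − 20·log₁₀(37.7/5.0) = 88.7 − 17.55 = 71.15 dB.
chiller: 82.2 − 20·log₁₀(47.9/5.0) = 82.2 − 19.63 = 62.57 dB.
Σ 10^(L/10) = 1.485e+07 → L_total = 10·log₁₀(1.485e+07) = 71.72 dB.

72 dB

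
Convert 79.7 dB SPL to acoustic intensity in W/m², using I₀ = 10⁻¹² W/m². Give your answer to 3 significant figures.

9.33e-05 W/m²

L = 10·log₁₀(I/I₀) ⇒ I = I₀·10^(L/10) = 10⁻¹² × 10^7.97.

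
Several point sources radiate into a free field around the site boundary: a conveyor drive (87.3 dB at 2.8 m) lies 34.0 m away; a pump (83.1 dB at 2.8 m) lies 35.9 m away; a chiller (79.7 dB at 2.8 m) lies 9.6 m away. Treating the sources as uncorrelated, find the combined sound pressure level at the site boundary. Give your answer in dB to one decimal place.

Propagate each source to the receiver with L = L_ref − 20·log₁₀(r/r_ref), then add intensities.
conveyor drive: 87.3 − 20·log₁₀(34.0/2.8) = 87.3 − 21.69 = 65.61 dB.
pump: 83.1 − 20·log₁₀(35.9/2.8) = 83.1 − 22.16 = 60.94 dB.
chiller: 79.7 − 20·log₁₀(9.6/2.8) = 79.7 − 10.70 = 69.00 dB.
Σ 10^(L/10) = 1.282e+07 → L_total = 10·log₁₀(1.282e+07) = 71.08 dB.

71.1 dB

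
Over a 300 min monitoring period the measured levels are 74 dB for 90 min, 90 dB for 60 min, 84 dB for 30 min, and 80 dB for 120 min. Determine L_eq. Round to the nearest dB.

Weight each interval's intensity by its duration and average over T = 300 min:
Σ tᵢ·10^(Lᵢ/10) = 90·10^(74/10) + 60·10^(90/10) + 30·10^(84/10) + 120·10^(80/10) = 8.180e+10.
L_eq = 10·log₁₀(8.180e+10/300) = 84.36 dB.

84 dB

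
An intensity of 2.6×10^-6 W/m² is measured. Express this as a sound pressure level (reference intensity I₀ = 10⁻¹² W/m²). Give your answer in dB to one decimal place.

64.1 dB

L = 10·log₁₀(I/I₀) = 10·log₁₀(2.6×10^-6/10⁻¹²) = 10·log₁₀(2.6×10^6).
L = 10·(0.4150 + 6) = 64.15 dB.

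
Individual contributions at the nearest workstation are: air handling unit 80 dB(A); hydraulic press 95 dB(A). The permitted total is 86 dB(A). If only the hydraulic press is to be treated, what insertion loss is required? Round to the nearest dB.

10 dB

The untreated sources together contribute 10^(80/10) = 1.000e+08, i.e. 80.00 dB(A).
To meet 86 dB(A) overall, the treated hydraulic press may contribute at most 10^(86/10) − 1.000e+08 = 2.981e+08, i.e. 84.74 dB(A).
So the hydraulic press must be reduced from 95 to 84.74 dB(A): IL = 10.26 dB.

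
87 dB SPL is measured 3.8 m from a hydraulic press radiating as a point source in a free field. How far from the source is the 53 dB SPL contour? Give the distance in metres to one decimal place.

The 34.0 dB drop corresponds to a distance ratio of 10^(34.0/20) for a point source.
r₂ = 3.8·10^((87−53)/20) = 3.8·10^(34.0/20) = 190.45 m.

190.5 m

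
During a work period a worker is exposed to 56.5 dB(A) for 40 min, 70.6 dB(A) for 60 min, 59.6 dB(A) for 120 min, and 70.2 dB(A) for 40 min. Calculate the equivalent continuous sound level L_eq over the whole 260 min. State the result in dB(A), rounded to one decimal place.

Weight each interval's intensity by its duration and average over T = 260 min:
Σ tᵢ·10^(Lᵢ/10) = 40·10^(56.5/10) + 60·10^(70.6/10) + 120·10^(59.6/10) + 40·10^(70.2/10) = 1.235e+09.
L_eq = 10·log₁₀(1.235e+09/260) = 66.77 dB(A).

66.8 dB(A)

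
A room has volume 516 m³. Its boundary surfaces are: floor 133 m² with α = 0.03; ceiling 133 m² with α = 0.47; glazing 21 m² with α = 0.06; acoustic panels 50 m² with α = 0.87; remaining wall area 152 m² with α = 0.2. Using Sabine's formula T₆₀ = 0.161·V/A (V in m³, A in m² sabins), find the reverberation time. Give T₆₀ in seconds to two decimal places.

0.59 s

Total absorption A = 133·0.03 + 133·0.47 + 21·0.06 + 50·0.87 + 152·0.2 = 141.66 m² sabins.
T₆₀ = 0.161 × 516 / 141.66 = 0.586 s.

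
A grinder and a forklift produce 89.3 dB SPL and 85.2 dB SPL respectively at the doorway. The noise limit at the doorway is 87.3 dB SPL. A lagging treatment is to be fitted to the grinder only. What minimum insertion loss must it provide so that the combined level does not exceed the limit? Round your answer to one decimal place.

6.2 dB

Everything except the grinder sums to 10^(85.2/10) = 3.311e+08 in linear terms, 85.20 dB SPL.
The limit corresponds to 10^(87.3/10) = 5.370e+08; subtracting the fixed part leaves 2.059e+08 for the grinder, i.e. 83.14 dB SPL.
Required insertion loss = 89.3 − 83.14 = 6.16 dB.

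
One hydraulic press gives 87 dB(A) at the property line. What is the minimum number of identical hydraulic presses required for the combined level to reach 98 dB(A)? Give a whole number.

13

The shortfall is 98 − 87 = 11.0 dB, and N units add 10·log₁₀ N, so need 10·log₁₀ N ≥ 11.0.
N ≥ 10^(11.0/10) = 12.589, so N = 13.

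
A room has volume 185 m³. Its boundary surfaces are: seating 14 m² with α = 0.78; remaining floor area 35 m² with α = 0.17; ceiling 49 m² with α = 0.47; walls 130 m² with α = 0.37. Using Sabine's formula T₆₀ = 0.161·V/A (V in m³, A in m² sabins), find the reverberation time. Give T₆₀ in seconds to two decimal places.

Summing Sᵢαᵢ: 14·0.78 + 35·0.17 + 49·0.47 + 130·0.37 = 88.00 m².
T₆₀ = 0.161 × 185 / 88.00 = 0.338 s.

0.34 s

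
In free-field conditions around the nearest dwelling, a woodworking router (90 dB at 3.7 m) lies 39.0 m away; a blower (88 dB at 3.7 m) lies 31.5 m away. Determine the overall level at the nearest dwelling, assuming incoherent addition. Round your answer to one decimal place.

72.5 dB

Propagate each source to the receiver with L = L_ref − 20·log₁₀(r/r_ref), then add intensities.
woodworking router: 90 − 20·log₁₀(39.0/3.7) = 90 − 20.46 = 69.54 dB.
blower: 88 − 20·log₁₀(31.5/3.7) = 88 − 18.60 = 69.40 dB.
Σ 10^(L/10) = 1.771e+07 → L_total = 10·log₁₀(1.771e+07) = 72.48 dB.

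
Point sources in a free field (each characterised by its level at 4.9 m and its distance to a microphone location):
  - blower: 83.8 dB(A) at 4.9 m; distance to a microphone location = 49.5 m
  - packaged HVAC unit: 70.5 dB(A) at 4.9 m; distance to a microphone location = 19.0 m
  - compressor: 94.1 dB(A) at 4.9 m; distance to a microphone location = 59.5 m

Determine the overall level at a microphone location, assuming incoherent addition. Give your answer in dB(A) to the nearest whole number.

First find each source's level at the receiver (point-source: −20·log₁₀(r/r_ref)), then combine on an intensity basis.
blower: 83.8 − 20·log₁₀(49.5/4.9) = 83.8 − 20.09 = 63.71 dB(A).
packaged HVAC unit: 70.5 − 20·log₁₀(19.0/4.9) = 70.5 − 11.77 = 58.73 dB(A).
compressor: 94.1 − 20·log₁₀(59.5/4.9) = 94.1 − 21.69 = 72.41 dB(A).
Σ 10^(L/10) = 2.053e+07 → L_total = 10·log₁₀(2.053e+07) = 73.12 dB(A).

73 dB(A)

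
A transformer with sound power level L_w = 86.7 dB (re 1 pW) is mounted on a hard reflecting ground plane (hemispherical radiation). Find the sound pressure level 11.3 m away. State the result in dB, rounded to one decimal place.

The power spreads over a hemisphere of area 2π·r², so L_p = L_w − 10·log₁₀(2π·r²).
2π·r² = 802.3 m², 10·log₁₀ of that is 29.043 dB.
L_p = 86.7 − 29.043 = 57.66 dB.

57.7 dB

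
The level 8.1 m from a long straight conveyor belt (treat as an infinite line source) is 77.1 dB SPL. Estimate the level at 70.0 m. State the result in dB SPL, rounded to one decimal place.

Cylindrical spreading from a line source gives a 10·log₁₀(r₂/r₁) drop.
L₂ = 77.1 − 10·log₁₀(70.0/8.1) = 77.1 − 9.366 = 67.73 dB SPL.

67.7 dB SPL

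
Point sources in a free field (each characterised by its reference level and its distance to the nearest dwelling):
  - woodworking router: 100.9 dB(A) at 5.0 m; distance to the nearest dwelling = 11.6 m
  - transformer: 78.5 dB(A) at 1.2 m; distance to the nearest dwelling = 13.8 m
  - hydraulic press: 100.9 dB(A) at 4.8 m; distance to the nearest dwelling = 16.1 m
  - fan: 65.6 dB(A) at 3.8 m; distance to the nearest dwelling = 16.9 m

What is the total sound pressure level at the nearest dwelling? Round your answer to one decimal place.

First find each source's level at the receiver (point-source: −20·log₁₀(r/r_ref)), then combine on an intensity basis.
woodworking router: 100.9 − 20·log₁₀(11.6/5.0) = 100.9 − 7.31 = 93.59 dB(A).
transformer: 78.5 − 20·log₁₀(13.8/1.2) = 78.5 − 21.21 = 57.29 dB(A).
hydraulic press: 100.9 − 20·log₁₀(16.1/4.8) = 100.9 − 10.51 = 90.39 dB(A).
fan: 65.6 − 20·log₁₀(16.9/3.8) = 65.6 − 12.96 = 52.64 dB(A).
Σ 10^(L/10) = 3.380e+09 → L_total = 10·log₁₀(3.380e+09) = 95.29 dB(A).

95.3 dB(A)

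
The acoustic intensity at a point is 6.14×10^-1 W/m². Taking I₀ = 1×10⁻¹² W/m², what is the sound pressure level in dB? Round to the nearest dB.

118 dB

I/I₀ = 6.14×10^-1/10⁻¹² = 6.14×10^11, and L = 10·log₁₀(I/I₀).
L = 10·(0.7882 + 11) = 117.88 dB.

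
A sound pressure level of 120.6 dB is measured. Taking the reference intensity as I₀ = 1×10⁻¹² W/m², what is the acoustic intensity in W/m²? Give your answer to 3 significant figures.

L = 10·log₁₀(I/I₀) ⇒ I = I₀·10^(L/10) = 10⁻¹² × 10^12.06.

1.15 W/m²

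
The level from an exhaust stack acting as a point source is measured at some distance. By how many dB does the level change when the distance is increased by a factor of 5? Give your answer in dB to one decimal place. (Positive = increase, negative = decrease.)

With spherical spreading the level changes by −20·log₁₀(r₂/r₁).
ΔL = −20·log₁₀(5) = -13.98 dB.

-14.0 dB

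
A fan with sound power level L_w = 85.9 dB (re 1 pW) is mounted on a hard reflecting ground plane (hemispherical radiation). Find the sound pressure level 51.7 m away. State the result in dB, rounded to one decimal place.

43.6 dB

Free-field hemispherical radiation: L_p = L_w − 10·log₁₀(2π·r²), r = 51.7 m.
2π·r² = 1.679e+04 m², 10·log₁₀ of that is 42.252 dB.
L_p = 85.9 − 42.252 = 43.65 dB.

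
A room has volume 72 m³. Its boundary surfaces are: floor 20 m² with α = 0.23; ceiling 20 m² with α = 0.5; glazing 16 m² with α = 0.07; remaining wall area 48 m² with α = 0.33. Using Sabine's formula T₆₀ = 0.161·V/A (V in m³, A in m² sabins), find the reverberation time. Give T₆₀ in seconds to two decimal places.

0.37 s

Summing Sᵢαᵢ: 20·0.23 + 20·0.5 + 16·0.07 + 48·0.33 = 31.56 m².
T₆₀ = 0.161·V/A = 0.161·72/31.56 = 0.367 s.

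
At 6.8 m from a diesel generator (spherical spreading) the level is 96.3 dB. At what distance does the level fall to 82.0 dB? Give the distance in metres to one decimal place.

Point-source spreading drops the level by 20·log₁₀(r₂/r₁); inverting, r₂/r₁ = 10^(ΔL/20).
r₂ = 6.8·10^((96.3−82.0)/20) = 6.8·10^(14.3/20) = 35.28 m.

35.3 m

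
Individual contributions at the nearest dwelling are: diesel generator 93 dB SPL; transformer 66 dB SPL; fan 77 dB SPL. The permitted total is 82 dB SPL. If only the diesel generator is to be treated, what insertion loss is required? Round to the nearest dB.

Fixed contribution from the other sources: Σ 10^(L/10) = 10^(66/10) + 10^(77/10) = 5.410e+07 (77.33 dB SPL).
To meet 82 dB SPL overall, the treated diesel generator may contribute at most 10^(82/10) − 5.410e+07 = 1.044e+08, i.e. 80.19 dB SPL.
Required insertion loss = 93 − 80.19 = 12.81 dB.

13 dB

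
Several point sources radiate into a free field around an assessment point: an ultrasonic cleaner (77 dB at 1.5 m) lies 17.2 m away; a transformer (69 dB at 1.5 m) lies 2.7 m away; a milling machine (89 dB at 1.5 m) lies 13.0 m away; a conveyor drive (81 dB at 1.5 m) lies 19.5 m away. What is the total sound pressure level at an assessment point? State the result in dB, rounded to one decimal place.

71.5 dB

Propagate each source to the receiver with L = L_ref − 20·log₁₀(r/r_ref), then add intensities.
ultrasonic cleaner: 77 − 20·log₁₀(17.2/1.5) = 77 − 21.19 = 55.81 dB.
transformer: 69 − 20·log₁₀(2.7/1.5) = 69 − 5.11 = 63.89 dB.
milling machine: 89 − 20·log₁₀(13.0/1.5) = 89 − 18.76 = 70.24 dB.
conveyor drive: 81 − 20·log₁₀(19.5/1.5) = 81 − 22.28 = 58.72 dB.
Σ 10^(L/10) = 1.415e+07 → L_total = 10·log₁₀(1.415e+07) = 71.51 dB.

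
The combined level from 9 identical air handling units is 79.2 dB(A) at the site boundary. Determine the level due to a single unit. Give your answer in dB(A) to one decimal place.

Dividing the total intensity by 9 lowers the level by 10·log₁₀ 9 = 9.542 dB: L₁ = 79.2 − 9.542.

69.7 dB(A)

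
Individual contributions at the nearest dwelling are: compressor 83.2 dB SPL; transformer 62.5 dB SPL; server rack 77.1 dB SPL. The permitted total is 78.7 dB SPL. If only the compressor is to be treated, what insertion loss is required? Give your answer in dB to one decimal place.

The untreated sources together contribute 10^(62.5/10) + 10^(77.1/10) = 5.306e+07, i.e. 77.25 dB SPL.
To meet 78.7 dB SPL overall, the treated compressor may contribute at most 10^(78.7/10) − 5.306e+07 = 2.107e+07, i.e. 73.24 dB SPL.
So the compressor must be reduced from 83.2 to 73.24 dB SPL: IL = 9.96 dB.

10.0 dB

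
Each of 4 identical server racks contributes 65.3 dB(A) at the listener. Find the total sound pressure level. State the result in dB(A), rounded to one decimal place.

71.3 dB(A)

With 4 equal, uncorrelated contributions the intensity is 4× that of one unit, giving a rise of 10·log₁₀ 4.
L_total = 65.3 + 10·log₁₀(4) = 65.3 + 6.021 = 71.32 dB(A).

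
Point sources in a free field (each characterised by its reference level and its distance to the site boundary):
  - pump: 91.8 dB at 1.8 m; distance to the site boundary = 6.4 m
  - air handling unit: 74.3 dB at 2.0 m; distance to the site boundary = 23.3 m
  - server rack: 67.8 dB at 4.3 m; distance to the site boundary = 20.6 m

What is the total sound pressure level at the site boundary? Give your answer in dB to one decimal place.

Propagate each source to the receiver with L = L_ref − 20·log₁₀(r/r_ref), then add intensities.
pump: 91.8 − 20·log₁₀(6.4/1.8) = 91.8 − 11.02 = 80.78 dB.
air handling unit: 74.3 − 20·log₁₀(23.3/2.0) = 74.3 − 21.33 = 52.97 dB.
server rack: 67.8 − 20·log₁₀(20.6/4.3) = 67.8 − 13.61 = 54.19 dB.
Σ 10^(L/10) = 1.202e+08 → L_total = 10·log₁₀(1.202e+08) = 80.80 dB.

80.8 dB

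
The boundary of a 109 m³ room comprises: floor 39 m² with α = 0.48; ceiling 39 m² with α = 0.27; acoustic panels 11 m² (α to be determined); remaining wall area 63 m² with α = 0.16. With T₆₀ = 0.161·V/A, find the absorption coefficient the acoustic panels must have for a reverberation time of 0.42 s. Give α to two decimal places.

0.22

From T₆₀ = 0.161·V/A, the target T₆₀ = 0.42 s needs A = 0.161·109/0.42 = 41.78 m².
Absorption from the other surfaces = 39·0.48 + 39·0.27 + 63·0.16 = 39.33 m², so the acoustic panels must supply 2.45 m² over 11 m².
α = 2.45/11 = 0.223.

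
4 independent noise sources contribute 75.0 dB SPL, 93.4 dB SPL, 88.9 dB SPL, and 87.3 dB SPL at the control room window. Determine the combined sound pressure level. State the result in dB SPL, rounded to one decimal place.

95.5 dB SPL

Incoherent sources combine by intensity addition: L_total = 10·log₁₀(Σ 10^(L_i/10)).
Σ 10^(L/10) = 10^(75.0/10) + 10^(93.4/10) + 10^(88.9/10) + 10^(87.3/10) = 3.533e+09.
L_total = 10·log₁₀(3.533e+09) = 95.48 dB SPL.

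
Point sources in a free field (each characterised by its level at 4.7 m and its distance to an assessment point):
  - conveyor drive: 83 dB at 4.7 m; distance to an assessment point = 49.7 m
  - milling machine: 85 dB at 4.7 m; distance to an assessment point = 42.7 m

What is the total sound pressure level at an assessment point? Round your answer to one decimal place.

Propagate each source to the receiver with L = L_ref − 20·log₁₀(r/r_ref), then add intensities.
conveyor drive: 83 − 20·log₁₀(49.7/4.7) = 83 − 20.49 = 62.51 dB.
milling machine: 85 − 20·log₁₀(42.7/4.7) = 85 − 19.17 = 65.83 dB.
Σ 10^(L/10) = 5.616e+06 → L_total = 10·log₁₀(5.616e+06) = 67.49 dB.

67.5 dB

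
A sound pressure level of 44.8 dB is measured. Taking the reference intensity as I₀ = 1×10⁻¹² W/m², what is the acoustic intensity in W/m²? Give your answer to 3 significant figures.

L = 10·log₁₀(I/I₀) ⇒ I = I₀·10^(L/10) = 10⁻¹² × 10^4.48.

3.02e-08 W/m²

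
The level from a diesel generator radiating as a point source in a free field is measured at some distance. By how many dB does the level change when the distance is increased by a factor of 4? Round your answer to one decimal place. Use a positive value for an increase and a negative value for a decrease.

With spherical spreading the level changes by −20·log₁₀(r₂/r₁).
ΔL = −20·log₁₀(4) = -12.04 dB.

-12.0 dB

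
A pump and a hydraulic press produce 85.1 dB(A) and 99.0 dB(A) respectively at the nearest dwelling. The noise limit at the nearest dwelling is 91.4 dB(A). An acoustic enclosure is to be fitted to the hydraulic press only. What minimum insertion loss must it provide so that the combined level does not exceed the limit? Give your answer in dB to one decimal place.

The untreated sources together contribute 10^(85.1/10) = 3.236e+08, i.e. 85.10 dB(A).
The limit corresponds to 10^(91.4/10) = 1.380e+09; subtracting the fixed part leaves 1.057e+09 for the hydraulic press, i.e. 90.24 dB(A).
So the hydraulic press must be reduced from 99.0 to 90.24 dB(A): IL = 8.76 dB.

8.8 dB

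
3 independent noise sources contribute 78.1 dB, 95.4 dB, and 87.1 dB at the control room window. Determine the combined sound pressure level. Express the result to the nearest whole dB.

96 dB

For uncorrelated sources the intensities add, so convert each level to linear form, sum, and take 10·log₁₀ of the total.
Σ 10^(L/10) = 10^(78.1/10) + 10^(95.4/10) + 10^(87.1/10) = 4.045e+09.
L_total = 10·log₁₀(4.045e+09) = 96.07 dB.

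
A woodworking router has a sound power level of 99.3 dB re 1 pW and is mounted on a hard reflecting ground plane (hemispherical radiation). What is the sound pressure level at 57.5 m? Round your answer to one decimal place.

Free-field hemispherical radiation: L_p = L_w − 10·log₁₀(2π·r²), r = 57.5 m.
2π·r² = 2.077e+04 m², 10·log₁₀ of that is 43.175 dB.
L_p = 99.3 − 43.175 = 56.12 dB.

56.1 dB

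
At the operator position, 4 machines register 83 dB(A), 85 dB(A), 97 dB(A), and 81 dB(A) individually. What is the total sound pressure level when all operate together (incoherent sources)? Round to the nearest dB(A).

For uncorrelated sources the intensities add, so convert each level to linear form, sum, and take 10·log₁₀ of the total.
Σ 10^(L/10) = 10^(83/10) + 10^(85/10) + 10^(97/10) + 10^(81/10) = 5.654e+09.
L_total = 10·log₁₀(5.654e+09) = 97.52 dB(A).

98 dB(A)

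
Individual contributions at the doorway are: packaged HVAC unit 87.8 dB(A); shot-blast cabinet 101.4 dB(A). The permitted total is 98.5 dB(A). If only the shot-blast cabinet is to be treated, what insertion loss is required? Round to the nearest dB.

3 dB

The untreated sources together contribute 10^(87.8/10) = 6.026e+08, i.e. 87.80 dB(A).
To meet 98.5 dB(A) overall, the treated shot-blast cabinet may contribute at most 10^(98.5/10) − 6.026e+08 = 6.477e+09, i.e. 98.11 dB(A).
So the shot-blast cabinet must be reduced from 101.4 to 98.11 dB(A): IL = 3.29 dB.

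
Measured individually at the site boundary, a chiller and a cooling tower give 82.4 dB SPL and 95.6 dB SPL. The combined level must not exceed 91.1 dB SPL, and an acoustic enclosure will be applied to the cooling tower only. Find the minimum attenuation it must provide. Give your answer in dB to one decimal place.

Fixed contribution from the other source: Σ 10^(L/10) = 10^(82.4/10) = 1.738e+08 (82.40 dB SPL).
To meet 91.1 dB SPL overall, the treated cooling tower may contribute at most 10^(91.1/10) − 1.738e+08 = 1.114e+09, i.e. 90.47 dB SPL.
Required insertion loss = 95.6 − 90.47 = 5.13 dB.

5.1 dB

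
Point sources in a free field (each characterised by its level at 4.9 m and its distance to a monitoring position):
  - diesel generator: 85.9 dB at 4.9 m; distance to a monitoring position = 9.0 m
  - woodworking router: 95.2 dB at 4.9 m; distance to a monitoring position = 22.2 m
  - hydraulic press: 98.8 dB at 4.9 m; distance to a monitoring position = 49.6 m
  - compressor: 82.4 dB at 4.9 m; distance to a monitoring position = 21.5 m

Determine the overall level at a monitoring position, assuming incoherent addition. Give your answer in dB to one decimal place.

85.6 dB

Apply inverse-square spreading to bring every level to the receiver, then sum 10^(L/10).
diesel generator: 85.9 − 20·log₁₀(9.0/4.9) = 85.9 − 5.28 = 80.62 dB.
woodworking router: 95.2 − 20·log₁₀(22.2/4.9) = 95.2 − 13.12 = 82.08 dB.
hydraulic press: 98.8 − 20·log₁₀(49.6/4.9) = 98.8 − 20.11 = 78.69 dB.
compressor: 82.4 − 20·log₁₀(21.5/4.9) = 82.4 − 12.84 = 69.56 dB.
Σ 10^(L/10) = 3.597e+08 → L_total = 10·log₁₀(3.597e+08) = 85.56 dB.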